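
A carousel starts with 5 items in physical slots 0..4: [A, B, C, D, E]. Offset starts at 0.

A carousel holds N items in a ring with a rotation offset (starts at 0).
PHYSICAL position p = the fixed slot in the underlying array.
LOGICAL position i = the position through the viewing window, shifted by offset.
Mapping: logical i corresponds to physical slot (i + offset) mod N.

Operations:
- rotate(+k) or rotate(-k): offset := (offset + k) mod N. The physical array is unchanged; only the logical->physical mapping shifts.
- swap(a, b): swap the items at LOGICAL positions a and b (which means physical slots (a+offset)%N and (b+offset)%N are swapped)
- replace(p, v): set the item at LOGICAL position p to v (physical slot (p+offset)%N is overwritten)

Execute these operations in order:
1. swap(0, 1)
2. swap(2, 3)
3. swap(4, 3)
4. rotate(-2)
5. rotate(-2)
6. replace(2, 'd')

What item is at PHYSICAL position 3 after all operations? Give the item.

Answer: d

Derivation:
After op 1 (swap(0, 1)): offset=0, physical=[B,A,C,D,E], logical=[B,A,C,D,E]
After op 2 (swap(2, 3)): offset=0, physical=[B,A,D,C,E], logical=[B,A,D,C,E]
After op 3 (swap(4, 3)): offset=0, physical=[B,A,D,E,C], logical=[B,A,D,E,C]
After op 4 (rotate(-2)): offset=3, physical=[B,A,D,E,C], logical=[E,C,B,A,D]
After op 5 (rotate(-2)): offset=1, physical=[B,A,D,E,C], logical=[A,D,E,C,B]
After op 6 (replace(2, 'd')): offset=1, physical=[B,A,D,d,C], logical=[A,D,d,C,B]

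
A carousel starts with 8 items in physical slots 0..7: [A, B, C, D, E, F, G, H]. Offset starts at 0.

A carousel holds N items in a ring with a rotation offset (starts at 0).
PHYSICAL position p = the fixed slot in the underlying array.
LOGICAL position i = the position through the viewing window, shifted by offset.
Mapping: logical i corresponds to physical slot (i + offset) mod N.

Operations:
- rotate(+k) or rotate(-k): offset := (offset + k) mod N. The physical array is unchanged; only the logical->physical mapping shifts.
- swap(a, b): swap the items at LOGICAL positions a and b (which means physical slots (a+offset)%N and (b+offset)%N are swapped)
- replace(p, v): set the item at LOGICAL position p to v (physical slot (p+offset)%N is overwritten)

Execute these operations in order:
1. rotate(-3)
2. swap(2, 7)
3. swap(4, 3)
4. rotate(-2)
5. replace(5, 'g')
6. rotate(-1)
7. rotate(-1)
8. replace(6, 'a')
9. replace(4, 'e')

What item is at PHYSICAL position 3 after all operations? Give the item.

Answer: D

Derivation:
After op 1 (rotate(-3)): offset=5, physical=[A,B,C,D,E,F,G,H], logical=[F,G,H,A,B,C,D,E]
After op 2 (swap(2, 7)): offset=5, physical=[A,B,C,D,H,F,G,E], logical=[F,G,E,A,B,C,D,H]
After op 3 (swap(4, 3)): offset=5, physical=[B,A,C,D,H,F,G,E], logical=[F,G,E,B,A,C,D,H]
After op 4 (rotate(-2)): offset=3, physical=[B,A,C,D,H,F,G,E], logical=[D,H,F,G,E,B,A,C]
After op 5 (replace(5, 'g')): offset=3, physical=[g,A,C,D,H,F,G,E], logical=[D,H,F,G,E,g,A,C]
After op 6 (rotate(-1)): offset=2, physical=[g,A,C,D,H,F,G,E], logical=[C,D,H,F,G,E,g,A]
After op 7 (rotate(-1)): offset=1, physical=[g,A,C,D,H,F,G,E], logical=[A,C,D,H,F,G,E,g]
After op 8 (replace(6, 'a')): offset=1, physical=[g,A,C,D,H,F,G,a], logical=[A,C,D,H,F,G,a,g]
After op 9 (replace(4, 'e')): offset=1, physical=[g,A,C,D,H,e,G,a], logical=[A,C,D,H,e,G,a,g]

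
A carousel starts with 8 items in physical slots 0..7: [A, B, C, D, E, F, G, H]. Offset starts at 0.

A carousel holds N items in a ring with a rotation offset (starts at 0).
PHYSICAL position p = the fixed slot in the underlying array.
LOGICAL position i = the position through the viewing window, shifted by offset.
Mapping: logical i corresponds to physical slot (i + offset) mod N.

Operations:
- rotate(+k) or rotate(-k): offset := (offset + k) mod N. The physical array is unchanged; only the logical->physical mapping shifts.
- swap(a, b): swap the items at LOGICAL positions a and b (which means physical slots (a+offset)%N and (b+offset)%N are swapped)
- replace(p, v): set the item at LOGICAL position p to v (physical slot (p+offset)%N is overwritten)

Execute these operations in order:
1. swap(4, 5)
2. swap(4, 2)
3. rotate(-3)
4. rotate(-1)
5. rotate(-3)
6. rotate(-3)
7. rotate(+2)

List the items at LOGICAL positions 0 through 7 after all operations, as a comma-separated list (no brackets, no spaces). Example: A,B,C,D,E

Answer: A,B,F,D,C,E,G,H

Derivation:
After op 1 (swap(4, 5)): offset=0, physical=[A,B,C,D,F,E,G,H], logical=[A,B,C,D,F,E,G,H]
After op 2 (swap(4, 2)): offset=0, physical=[A,B,F,D,C,E,G,H], logical=[A,B,F,D,C,E,G,H]
After op 3 (rotate(-3)): offset=5, physical=[A,B,F,D,C,E,G,H], logical=[E,G,H,A,B,F,D,C]
After op 4 (rotate(-1)): offset=4, physical=[A,B,F,D,C,E,G,H], logical=[C,E,G,H,A,B,F,D]
After op 5 (rotate(-3)): offset=1, physical=[A,B,F,D,C,E,G,H], logical=[B,F,D,C,E,G,H,A]
After op 6 (rotate(-3)): offset=6, physical=[A,B,F,D,C,E,G,H], logical=[G,H,A,B,F,D,C,E]
After op 7 (rotate(+2)): offset=0, physical=[A,B,F,D,C,E,G,H], logical=[A,B,F,D,C,E,G,H]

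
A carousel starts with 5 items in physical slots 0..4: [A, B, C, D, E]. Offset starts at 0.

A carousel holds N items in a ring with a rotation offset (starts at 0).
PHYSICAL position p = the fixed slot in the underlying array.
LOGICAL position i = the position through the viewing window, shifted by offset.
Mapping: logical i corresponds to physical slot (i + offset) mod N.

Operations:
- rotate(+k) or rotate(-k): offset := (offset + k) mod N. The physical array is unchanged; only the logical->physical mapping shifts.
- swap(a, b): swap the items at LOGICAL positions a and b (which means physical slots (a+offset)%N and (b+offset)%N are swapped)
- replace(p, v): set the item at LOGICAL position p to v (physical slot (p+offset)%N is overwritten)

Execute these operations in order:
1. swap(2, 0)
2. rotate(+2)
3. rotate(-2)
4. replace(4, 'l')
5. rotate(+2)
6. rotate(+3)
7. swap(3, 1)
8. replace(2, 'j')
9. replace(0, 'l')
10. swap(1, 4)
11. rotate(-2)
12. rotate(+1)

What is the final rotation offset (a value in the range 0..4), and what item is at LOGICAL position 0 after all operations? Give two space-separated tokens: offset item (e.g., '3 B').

Answer: 4 D

Derivation:
After op 1 (swap(2, 0)): offset=0, physical=[C,B,A,D,E], logical=[C,B,A,D,E]
After op 2 (rotate(+2)): offset=2, physical=[C,B,A,D,E], logical=[A,D,E,C,B]
After op 3 (rotate(-2)): offset=0, physical=[C,B,A,D,E], logical=[C,B,A,D,E]
After op 4 (replace(4, 'l')): offset=0, physical=[C,B,A,D,l], logical=[C,B,A,D,l]
After op 5 (rotate(+2)): offset=2, physical=[C,B,A,D,l], logical=[A,D,l,C,B]
After op 6 (rotate(+3)): offset=0, physical=[C,B,A,D,l], logical=[C,B,A,D,l]
After op 7 (swap(3, 1)): offset=0, physical=[C,D,A,B,l], logical=[C,D,A,B,l]
After op 8 (replace(2, 'j')): offset=0, physical=[C,D,j,B,l], logical=[C,D,j,B,l]
After op 9 (replace(0, 'l')): offset=0, physical=[l,D,j,B,l], logical=[l,D,j,B,l]
After op 10 (swap(1, 4)): offset=0, physical=[l,l,j,B,D], logical=[l,l,j,B,D]
After op 11 (rotate(-2)): offset=3, physical=[l,l,j,B,D], logical=[B,D,l,l,j]
After op 12 (rotate(+1)): offset=4, physical=[l,l,j,B,D], logical=[D,l,l,j,B]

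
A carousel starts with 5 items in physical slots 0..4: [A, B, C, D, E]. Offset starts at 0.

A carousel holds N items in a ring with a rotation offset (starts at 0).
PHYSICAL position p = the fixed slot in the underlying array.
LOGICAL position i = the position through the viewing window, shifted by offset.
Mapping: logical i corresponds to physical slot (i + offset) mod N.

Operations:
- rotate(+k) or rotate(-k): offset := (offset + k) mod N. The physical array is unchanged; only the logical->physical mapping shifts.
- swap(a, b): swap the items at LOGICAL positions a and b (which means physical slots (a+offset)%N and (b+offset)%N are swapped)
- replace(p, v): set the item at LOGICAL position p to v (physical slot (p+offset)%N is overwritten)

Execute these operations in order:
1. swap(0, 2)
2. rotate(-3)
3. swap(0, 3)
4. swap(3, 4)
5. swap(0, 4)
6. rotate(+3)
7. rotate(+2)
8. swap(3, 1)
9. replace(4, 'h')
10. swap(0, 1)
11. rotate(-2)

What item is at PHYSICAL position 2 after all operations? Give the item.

After op 1 (swap(0, 2)): offset=0, physical=[C,B,A,D,E], logical=[C,B,A,D,E]
After op 2 (rotate(-3)): offset=2, physical=[C,B,A,D,E], logical=[A,D,E,C,B]
After op 3 (swap(0, 3)): offset=2, physical=[A,B,C,D,E], logical=[C,D,E,A,B]
After op 4 (swap(3, 4)): offset=2, physical=[B,A,C,D,E], logical=[C,D,E,B,A]
After op 5 (swap(0, 4)): offset=2, physical=[B,C,A,D,E], logical=[A,D,E,B,C]
After op 6 (rotate(+3)): offset=0, physical=[B,C,A,D,E], logical=[B,C,A,D,E]
After op 7 (rotate(+2)): offset=2, physical=[B,C,A,D,E], logical=[A,D,E,B,C]
After op 8 (swap(3, 1)): offset=2, physical=[D,C,A,B,E], logical=[A,B,E,D,C]
After op 9 (replace(4, 'h')): offset=2, physical=[D,h,A,B,E], logical=[A,B,E,D,h]
After op 10 (swap(0, 1)): offset=2, physical=[D,h,B,A,E], logical=[B,A,E,D,h]
After op 11 (rotate(-2)): offset=0, physical=[D,h,B,A,E], logical=[D,h,B,A,E]

Answer: B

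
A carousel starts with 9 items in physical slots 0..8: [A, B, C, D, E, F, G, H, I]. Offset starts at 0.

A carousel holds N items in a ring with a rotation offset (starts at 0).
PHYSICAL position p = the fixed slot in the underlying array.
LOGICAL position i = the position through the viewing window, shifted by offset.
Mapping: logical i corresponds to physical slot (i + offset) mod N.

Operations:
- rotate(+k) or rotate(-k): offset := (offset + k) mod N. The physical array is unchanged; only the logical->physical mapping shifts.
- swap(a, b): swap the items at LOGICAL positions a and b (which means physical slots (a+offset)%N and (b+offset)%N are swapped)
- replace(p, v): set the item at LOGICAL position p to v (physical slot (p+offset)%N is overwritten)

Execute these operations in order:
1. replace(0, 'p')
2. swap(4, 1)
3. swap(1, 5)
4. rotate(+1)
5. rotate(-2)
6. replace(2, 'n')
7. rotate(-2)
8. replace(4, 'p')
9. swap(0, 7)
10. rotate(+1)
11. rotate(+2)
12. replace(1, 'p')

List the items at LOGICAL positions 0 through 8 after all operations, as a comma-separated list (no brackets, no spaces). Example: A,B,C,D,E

Answer: p,p,C,D,G,E,B,H,I

Derivation:
After op 1 (replace(0, 'p')): offset=0, physical=[p,B,C,D,E,F,G,H,I], logical=[p,B,C,D,E,F,G,H,I]
After op 2 (swap(4, 1)): offset=0, physical=[p,E,C,D,B,F,G,H,I], logical=[p,E,C,D,B,F,G,H,I]
After op 3 (swap(1, 5)): offset=0, physical=[p,F,C,D,B,E,G,H,I], logical=[p,F,C,D,B,E,G,H,I]
After op 4 (rotate(+1)): offset=1, physical=[p,F,C,D,B,E,G,H,I], logical=[F,C,D,B,E,G,H,I,p]
After op 5 (rotate(-2)): offset=8, physical=[p,F,C,D,B,E,G,H,I], logical=[I,p,F,C,D,B,E,G,H]
After op 6 (replace(2, 'n')): offset=8, physical=[p,n,C,D,B,E,G,H,I], logical=[I,p,n,C,D,B,E,G,H]
After op 7 (rotate(-2)): offset=6, physical=[p,n,C,D,B,E,G,H,I], logical=[G,H,I,p,n,C,D,B,E]
After op 8 (replace(4, 'p')): offset=6, physical=[p,p,C,D,B,E,G,H,I], logical=[G,H,I,p,p,C,D,B,E]
After op 9 (swap(0, 7)): offset=6, physical=[p,p,C,D,G,E,B,H,I], logical=[B,H,I,p,p,C,D,G,E]
After op 10 (rotate(+1)): offset=7, physical=[p,p,C,D,G,E,B,H,I], logical=[H,I,p,p,C,D,G,E,B]
After op 11 (rotate(+2)): offset=0, physical=[p,p,C,D,G,E,B,H,I], logical=[p,p,C,D,G,E,B,H,I]
After op 12 (replace(1, 'p')): offset=0, physical=[p,p,C,D,G,E,B,H,I], logical=[p,p,C,D,G,E,B,H,I]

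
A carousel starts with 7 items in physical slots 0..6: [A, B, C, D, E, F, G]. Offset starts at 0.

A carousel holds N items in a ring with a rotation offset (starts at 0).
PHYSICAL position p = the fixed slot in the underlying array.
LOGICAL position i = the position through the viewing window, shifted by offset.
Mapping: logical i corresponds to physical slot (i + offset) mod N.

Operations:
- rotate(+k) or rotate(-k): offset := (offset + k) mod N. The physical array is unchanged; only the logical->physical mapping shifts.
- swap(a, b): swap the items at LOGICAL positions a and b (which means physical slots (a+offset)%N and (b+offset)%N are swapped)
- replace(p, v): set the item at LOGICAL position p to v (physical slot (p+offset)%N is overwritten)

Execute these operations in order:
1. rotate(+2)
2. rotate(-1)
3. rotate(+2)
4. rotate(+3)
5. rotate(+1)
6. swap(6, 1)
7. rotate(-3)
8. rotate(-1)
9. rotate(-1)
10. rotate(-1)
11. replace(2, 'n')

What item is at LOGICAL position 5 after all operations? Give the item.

After op 1 (rotate(+2)): offset=2, physical=[A,B,C,D,E,F,G], logical=[C,D,E,F,G,A,B]
After op 2 (rotate(-1)): offset=1, physical=[A,B,C,D,E,F,G], logical=[B,C,D,E,F,G,A]
After op 3 (rotate(+2)): offset=3, physical=[A,B,C,D,E,F,G], logical=[D,E,F,G,A,B,C]
After op 4 (rotate(+3)): offset=6, physical=[A,B,C,D,E,F,G], logical=[G,A,B,C,D,E,F]
After op 5 (rotate(+1)): offset=0, physical=[A,B,C,D,E,F,G], logical=[A,B,C,D,E,F,G]
After op 6 (swap(6, 1)): offset=0, physical=[A,G,C,D,E,F,B], logical=[A,G,C,D,E,F,B]
After op 7 (rotate(-3)): offset=4, physical=[A,G,C,D,E,F,B], logical=[E,F,B,A,G,C,D]
After op 8 (rotate(-1)): offset=3, physical=[A,G,C,D,E,F,B], logical=[D,E,F,B,A,G,C]
After op 9 (rotate(-1)): offset=2, physical=[A,G,C,D,E,F,B], logical=[C,D,E,F,B,A,G]
After op 10 (rotate(-1)): offset=1, physical=[A,G,C,D,E,F,B], logical=[G,C,D,E,F,B,A]
After op 11 (replace(2, 'n')): offset=1, physical=[A,G,C,n,E,F,B], logical=[G,C,n,E,F,B,A]

Answer: B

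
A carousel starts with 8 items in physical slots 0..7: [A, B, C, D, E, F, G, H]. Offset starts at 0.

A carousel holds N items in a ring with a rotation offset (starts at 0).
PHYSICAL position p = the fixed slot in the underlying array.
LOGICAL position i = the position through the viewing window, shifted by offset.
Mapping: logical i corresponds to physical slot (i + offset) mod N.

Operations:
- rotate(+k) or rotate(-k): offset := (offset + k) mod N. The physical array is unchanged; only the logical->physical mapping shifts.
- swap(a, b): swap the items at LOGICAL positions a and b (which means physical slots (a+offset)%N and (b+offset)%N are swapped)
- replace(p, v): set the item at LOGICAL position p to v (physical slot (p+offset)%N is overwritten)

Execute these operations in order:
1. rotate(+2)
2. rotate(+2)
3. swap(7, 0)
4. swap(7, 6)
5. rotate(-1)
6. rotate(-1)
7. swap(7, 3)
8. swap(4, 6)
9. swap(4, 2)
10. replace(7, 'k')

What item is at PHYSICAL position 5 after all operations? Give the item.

After op 1 (rotate(+2)): offset=2, physical=[A,B,C,D,E,F,G,H], logical=[C,D,E,F,G,H,A,B]
After op 2 (rotate(+2)): offset=4, physical=[A,B,C,D,E,F,G,H], logical=[E,F,G,H,A,B,C,D]
After op 3 (swap(7, 0)): offset=4, physical=[A,B,C,E,D,F,G,H], logical=[D,F,G,H,A,B,C,E]
After op 4 (swap(7, 6)): offset=4, physical=[A,B,E,C,D,F,G,H], logical=[D,F,G,H,A,B,E,C]
After op 5 (rotate(-1)): offset=3, physical=[A,B,E,C,D,F,G,H], logical=[C,D,F,G,H,A,B,E]
After op 6 (rotate(-1)): offset=2, physical=[A,B,E,C,D,F,G,H], logical=[E,C,D,F,G,H,A,B]
After op 7 (swap(7, 3)): offset=2, physical=[A,F,E,C,D,B,G,H], logical=[E,C,D,B,G,H,A,F]
After op 8 (swap(4, 6)): offset=2, physical=[G,F,E,C,D,B,A,H], logical=[E,C,D,B,A,H,G,F]
After op 9 (swap(4, 2)): offset=2, physical=[G,F,E,C,A,B,D,H], logical=[E,C,A,B,D,H,G,F]
After op 10 (replace(7, 'k')): offset=2, physical=[G,k,E,C,A,B,D,H], logical=[E,C,A,B,D,H,G,k]

Answer: B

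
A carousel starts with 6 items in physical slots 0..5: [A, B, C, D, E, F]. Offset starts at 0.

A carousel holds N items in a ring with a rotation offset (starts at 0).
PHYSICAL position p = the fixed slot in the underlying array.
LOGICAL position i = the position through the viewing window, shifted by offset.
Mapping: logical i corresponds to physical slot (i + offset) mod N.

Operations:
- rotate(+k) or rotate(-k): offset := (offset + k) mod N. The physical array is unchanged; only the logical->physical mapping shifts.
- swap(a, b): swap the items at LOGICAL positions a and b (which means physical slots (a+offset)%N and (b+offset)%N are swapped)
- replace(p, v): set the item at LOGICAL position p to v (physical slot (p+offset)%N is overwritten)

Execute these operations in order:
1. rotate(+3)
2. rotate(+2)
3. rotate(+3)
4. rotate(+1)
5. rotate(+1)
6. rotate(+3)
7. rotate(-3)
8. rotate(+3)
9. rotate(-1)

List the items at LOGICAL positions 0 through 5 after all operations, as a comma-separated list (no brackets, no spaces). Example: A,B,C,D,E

After op 1 (rotate(+3)): offset=3, physical=[A,B,C,D,E,F], logical=[D,E,F,A,B,C]
After op 2 (rotate(+2)): offset=5, physical=[A,B,C,D,E,F], logical=[F,A,B,C,D,E]
After op 3 (rotate(+3)): offset=2, physical=[A,B,C,D,E,F], logical=[C,D,E,F,A,B]
After op 4 (rotate(+1)): offset=3, physical=[A,B,C,D,E,F], logical=[D,E,F,A,B,C]
After op 5 (rotate(+1)): offset=4, physical=[A,B,C,D,E,F], logical=[E,F,A,B,C,D]
After op 6 (rotate(+3)): offset=1, physical=[A,B,C,D,E,F], logical=[B,C,D,E,F,A]
After op 7 (rotate(-3)): offset=4, physical=[A,B,C,D,E,F], logical=[E,F,A,B,C,D]
After op 8 (rotate(+3)): offset=1, physical=[A,B,C,D,E,F], logical=[B,C,D,E,F,A]
After op 9 (rotate(-1)): offset=0, physical=[A,B,C,D,E,F], logical=[A,B,C,D,E,F]

Answer: A,B,C,D,E,F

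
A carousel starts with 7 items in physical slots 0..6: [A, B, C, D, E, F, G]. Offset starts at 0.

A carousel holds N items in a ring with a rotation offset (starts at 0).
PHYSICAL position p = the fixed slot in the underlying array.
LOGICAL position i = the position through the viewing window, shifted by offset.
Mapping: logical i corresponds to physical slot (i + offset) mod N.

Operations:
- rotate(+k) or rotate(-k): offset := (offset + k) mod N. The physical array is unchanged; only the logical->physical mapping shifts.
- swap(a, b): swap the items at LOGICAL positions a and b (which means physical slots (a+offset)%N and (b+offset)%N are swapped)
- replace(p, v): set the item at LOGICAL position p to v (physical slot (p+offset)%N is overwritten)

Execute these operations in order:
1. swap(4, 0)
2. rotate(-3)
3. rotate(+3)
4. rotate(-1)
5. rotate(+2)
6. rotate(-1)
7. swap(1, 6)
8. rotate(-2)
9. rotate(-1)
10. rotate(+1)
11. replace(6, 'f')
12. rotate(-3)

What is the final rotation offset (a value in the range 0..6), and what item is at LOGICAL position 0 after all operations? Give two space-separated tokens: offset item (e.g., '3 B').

After op 1 (swap(4, 0)): offset=0, physical=[E,B,C,D,A,F,G], logical=[E,B,C,D,A,F,G]
After op 2 (rotate(-3)): offset=4, physical=[E,B,C,D,A,F,G], logical=[A,F,G,E,B,C,D]
After op 3 (rotate(+3)): offset=0, physical=[E,B,C,D,A,F,G], logical=[E,B,C,D,A,F,G]
After op 4 (rotate(-1)): offset=6, physical=[E,B,C,D,A,F,G], logical=[G,E,B,C,D,A,F]
After op 5 (rotate(+2)): offset=1, physical=[E,B,C,D,A,F,G], logical=[B,C,D,A,F,G,E]
After op 6 (rotate(-1)): offset=0, physical=[E,B,C,D,A,F,G], logical=[E,B,C,D,A,F,G]
After op 7 (swap(1, 6)): offset=0, physical=[E,G,C,D,A,F,B], logical=[E,G,C,D,A,F,B]
After op 8 (rotate(-2)): offset=5, physical=[E,G,C,D,A,F,B], logical=[F,B,E,G,C,D,A]
After op 9 (rotate(-1)): offset=4, physical=[E,G,C,D,A,F,B], logical=[A,F,B,E,G,C,D]
After op 10 (rotate(+1)): offset=5, physical=[E,G,C,D,A,F,B], logical=[F,B,E,G,C,D,A]
After op 11 (replace(6, 'f')): offset=5, physical=[E,G,C,D,f,F,B], logical=[F,B,E,G,C,D,f]
After op 12 (rotate(-3)): offset=2, physical=[E,G,C,D,f,F,B], logical=[C,D,f,F,B,E,G]

Answer: 2 C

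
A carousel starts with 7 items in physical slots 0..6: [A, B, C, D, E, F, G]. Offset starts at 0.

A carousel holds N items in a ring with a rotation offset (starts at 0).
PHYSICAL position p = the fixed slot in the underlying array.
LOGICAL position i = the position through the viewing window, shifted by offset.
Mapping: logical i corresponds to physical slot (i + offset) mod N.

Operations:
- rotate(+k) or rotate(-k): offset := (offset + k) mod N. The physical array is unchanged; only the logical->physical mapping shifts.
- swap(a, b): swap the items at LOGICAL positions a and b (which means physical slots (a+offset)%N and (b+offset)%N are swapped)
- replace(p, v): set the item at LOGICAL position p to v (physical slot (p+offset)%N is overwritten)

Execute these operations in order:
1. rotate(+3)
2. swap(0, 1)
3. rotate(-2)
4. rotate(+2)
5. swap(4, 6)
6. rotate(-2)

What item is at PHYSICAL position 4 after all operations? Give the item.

After op 1 (rotate(+3)): offset=3, physical=[A,B,C,D,E,F,G], logical=[D,E,F,G,A,B,C]
After op 2 (swap(0, 1)): offset=3, physical=[A,B,C,E,D,F,G], logical=[E,D,F,G,A,B,C]
After op 3 (rotate(-2)): offset=1, physical=[A,B,C,E,D,F,G], logical=[B,C,E,D,F,G,A]
After op 4 (rotate(+2)): offset=3, physical=[A,B,C,E,D,F,G], logical=[E,D,F,G,A,B,C]
After op 5 (swap(4, 6)): offset=3, physical=[C,B,A,E,D,F,G], logical=[E,D,F,G,C,B,A]
After op 6 (rotate(-2)): offset=1, physical=[C,B,A,E,D,F,G], logical=[B,A,E,D,F,G,C]

Answer: D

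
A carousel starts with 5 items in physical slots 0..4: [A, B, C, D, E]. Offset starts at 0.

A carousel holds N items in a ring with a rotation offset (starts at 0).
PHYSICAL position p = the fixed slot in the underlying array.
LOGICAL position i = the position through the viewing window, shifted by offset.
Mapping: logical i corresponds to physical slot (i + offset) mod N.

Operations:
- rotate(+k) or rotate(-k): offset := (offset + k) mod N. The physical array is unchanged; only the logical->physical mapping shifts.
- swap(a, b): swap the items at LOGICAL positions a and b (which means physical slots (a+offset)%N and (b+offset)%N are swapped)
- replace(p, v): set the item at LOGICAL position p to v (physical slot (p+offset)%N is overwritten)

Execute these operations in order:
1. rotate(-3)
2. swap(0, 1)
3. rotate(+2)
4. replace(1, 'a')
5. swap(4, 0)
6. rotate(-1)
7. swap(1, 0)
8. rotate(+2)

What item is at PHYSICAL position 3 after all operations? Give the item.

Answer: C

Derivation:
After op 1 (rotate(-3)): offset=2, physical=[A,B,C,D,E], logical=[C,D,E,A,B]
After op 2 (swap(0, 1)): offset=2, physical=[A,B,D,C,E], logical=[D,C,E,A,B]
After op 3 (rotate(+2)): offset=4, physical=[A,B,D,C,E], logical=[E,A,B,D,C]
After op 4 (replace(1, 'a')): offset=4, physical=[a,B,D,C,E], logical=[E,a,B,D,C]
After op 5 (swap(4, 0)): offset=4, physical=[a,B,D,E,C], logical=[C,a,B,D,E]
After op 6 (rotate(-1)): offset=3, physical=[a,B,D,E,C], logical=[E,C,a,B,D]
After op 7 (swap(1, 0)): offset=3, physical=[a,B,D,C,E], logical=[C,E,a,B,D]
After op 8 (rotate(+2)): offset=0, physical=[a,B,D,C,E], logical=[a,B,D,C,E]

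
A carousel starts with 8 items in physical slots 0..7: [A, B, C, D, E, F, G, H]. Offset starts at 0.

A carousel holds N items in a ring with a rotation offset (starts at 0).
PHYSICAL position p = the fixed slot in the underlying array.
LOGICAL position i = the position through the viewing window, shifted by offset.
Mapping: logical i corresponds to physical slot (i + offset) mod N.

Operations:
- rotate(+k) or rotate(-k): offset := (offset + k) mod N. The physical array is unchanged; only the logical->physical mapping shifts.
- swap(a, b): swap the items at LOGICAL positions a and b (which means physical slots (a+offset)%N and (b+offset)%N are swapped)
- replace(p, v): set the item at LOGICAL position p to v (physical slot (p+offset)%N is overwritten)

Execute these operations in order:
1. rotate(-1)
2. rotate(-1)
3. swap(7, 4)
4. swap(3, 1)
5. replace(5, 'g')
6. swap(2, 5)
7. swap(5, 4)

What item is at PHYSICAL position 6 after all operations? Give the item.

Answer: G

Derivation:
After op 1 (rotate(-1)): offset=7, physical=[A,B,C,D,E,F,G,H], logical=[H,A,B,C,D,E,F,G]
After op 2 (rotate(-1)): offset=6, physical=[A,B,C,D,E,F,G,H], logical=[G,H,A,B,C,D,E,F]
After op 3 (swap(7, 4)): offset=6, physical=[A,B,F,D,E,C,G,H], logical=[G,H,A,B,F,D,E,C]
After op 4 (swap(3, 1)): offset=6, physical=[A,H,F,D,E,C,G,B], logical=[G,B,A,H,F,D,E,C]
After op 5 (replace(5, 'g')): offset=6, physical=[A,H,F,g,E,C,G,B], logical=[G,B,A,H,F,g,E,C]
After op 6 (swap(2, 5)): offset=6, physical=[g,H,F,A,E,C,G,B], logical=[G,B,g,H,F,A,E,C]
After op 7 (swap(5, 4)): offset=6, physical=[g,H,A,F,E,C,G,B], logical=[G,B,g,H,A,F,E,C]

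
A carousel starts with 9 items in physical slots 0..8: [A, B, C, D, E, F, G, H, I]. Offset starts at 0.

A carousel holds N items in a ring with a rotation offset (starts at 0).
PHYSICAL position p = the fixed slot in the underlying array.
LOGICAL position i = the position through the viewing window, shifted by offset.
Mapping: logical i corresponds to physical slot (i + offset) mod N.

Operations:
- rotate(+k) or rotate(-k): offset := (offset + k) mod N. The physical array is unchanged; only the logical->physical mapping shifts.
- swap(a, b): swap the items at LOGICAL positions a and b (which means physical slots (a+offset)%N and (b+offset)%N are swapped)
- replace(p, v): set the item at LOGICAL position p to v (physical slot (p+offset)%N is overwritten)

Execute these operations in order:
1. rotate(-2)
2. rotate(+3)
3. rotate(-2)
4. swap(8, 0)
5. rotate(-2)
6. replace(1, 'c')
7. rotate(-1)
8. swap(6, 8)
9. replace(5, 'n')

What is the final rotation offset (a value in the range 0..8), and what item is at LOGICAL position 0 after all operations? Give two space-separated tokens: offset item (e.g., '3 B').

After op 1 (rotate(-2)): offset=7, physical=[A,B,C,D,E,F,G,H,I], logical=[H,I,A,B,C,D,E,F,G]
After op 2 (rotate(+3)): offset=1, physical=[A,B,C,D,E,F,G,H,I], logical=[B,C,D,E,F,G,H,I,A]
After op 3 (rotate(-2)): offset=8, physical=[A,B,C,D,E,F,G,H,I], logical=[I,A,B,C,D,E,F,G,H]
After op 4 (swap(8, 0)): offset=8, physical=[A,B,C,D,E,F,G,I,H], logical=[H,A,B,C,D,E,F,G,I]
After op 5 (rotate(-2)): offset=6, physical=[A,B,C,D,E,F,G,I,H], logical=[G,I,H,A,B,C,D,E,F]
After op 6 (replace(1, 'c')): offset=6, physical=[A,B,C,D,E,F,G,c,H], logical=[G,c,H,A,B,C,D,E,F]
After op 7 (rotate(-1)): offset=5, physical=[A,B,C,D,E,F,G,c,H], logical=[F,G,c,H,A,B,C,D,E]
After op 8 (swap(6, 8)): offset=5, physical=[A,B,E,D,C,F,G,c,H], logical=[F,G,c,H,A,B,E,D,C]
After op 9 (replace(5, 'n')): offset=5, physical=[A,n,E,D,C,F,G,c,H], logical=[F,G,c,H,A,n,E,D,C]

Answer: 5 F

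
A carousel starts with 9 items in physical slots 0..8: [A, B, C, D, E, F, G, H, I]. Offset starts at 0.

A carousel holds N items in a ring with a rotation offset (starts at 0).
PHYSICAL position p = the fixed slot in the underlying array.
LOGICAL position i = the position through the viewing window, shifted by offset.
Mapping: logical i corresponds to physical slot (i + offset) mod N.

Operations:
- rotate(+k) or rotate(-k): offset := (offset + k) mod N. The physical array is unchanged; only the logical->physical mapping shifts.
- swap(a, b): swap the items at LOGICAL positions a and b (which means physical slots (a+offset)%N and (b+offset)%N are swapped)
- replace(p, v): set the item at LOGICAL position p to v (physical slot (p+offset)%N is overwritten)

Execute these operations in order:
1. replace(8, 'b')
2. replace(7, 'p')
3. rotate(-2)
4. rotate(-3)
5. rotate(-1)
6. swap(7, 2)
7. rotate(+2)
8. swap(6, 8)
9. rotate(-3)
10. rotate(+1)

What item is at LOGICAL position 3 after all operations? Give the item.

After op 1 (replace(8, 'b')): offset=0, physical=[A,B,C,D,E,F,G,H,b], logical=[A,B,C,D,E,F,G,H,b]
After op 2 (replace(7, 'p')): offset=0, physical=[A,B,C,D,E,F,G,p,b], logical=[A,B,C,D,E,F,G,p,b]
After op 3 (rotate(-2)): offset=7, physical=[A,B,C,D,E,F,G,p,b], logical=[p,b,A,B,C,D,E,F,G]
After op 4 (rotate(-3)): offset=4, physical=[A,B,C,D,E,F,G,p,b], logical=[E,F,G,p,b,A,B,C,D]
After op 5 (rotate(-1)): offset=3, physical=[A,B,C,D,E,F,G,p,b], logical=[D,E,F,G,p,b,A,B,C]
After op 6 (swap(7, 2)): offset=3, physical=[A,F,C,D,E,B,G,p,b], logical=[D,E,B,G,p,b,A,F,C]
After op 7 (rotate(+2)): offset=5, physical=[A,F,C,D,E,B,G,p,b], logical=[B,G,p,b,A,F,C,D,E]
After op 8 (swap(6, 8)): offset=5, physical=[A,F,E,D,C,B,G,p,b], logical=[B,G,p,b,A,F,E,D,C]
After op 9 (rotate(-3)): offset=2, physical=[A,F,E,D,C,B,G,p,b], logical=[E,D,C,B,G,p,b,A,F]
After op 10 (rotate(+1)): offset=3, physical=[A,F,E,D,C,B,G,p,b], logical=[D,C,B,G,p,b,A,F,E]

Answer: G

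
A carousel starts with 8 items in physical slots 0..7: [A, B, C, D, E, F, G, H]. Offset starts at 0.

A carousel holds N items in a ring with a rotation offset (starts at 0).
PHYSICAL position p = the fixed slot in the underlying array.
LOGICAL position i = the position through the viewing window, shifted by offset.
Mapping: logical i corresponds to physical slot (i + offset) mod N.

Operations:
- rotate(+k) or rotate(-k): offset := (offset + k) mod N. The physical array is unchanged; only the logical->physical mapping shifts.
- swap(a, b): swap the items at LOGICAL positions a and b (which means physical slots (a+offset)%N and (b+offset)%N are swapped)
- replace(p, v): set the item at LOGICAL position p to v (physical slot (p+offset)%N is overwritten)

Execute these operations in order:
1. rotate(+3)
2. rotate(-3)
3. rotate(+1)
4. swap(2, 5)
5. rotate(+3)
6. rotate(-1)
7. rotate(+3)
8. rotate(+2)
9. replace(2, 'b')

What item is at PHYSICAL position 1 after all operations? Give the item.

Answer: B

Derivation:
After op 1 (rotate(+3)): offset=3, physical=[A,B,C,D,E,F,G,H], logical=[D,E,F,G,H,A,B,C]
After op 2 (rotate(-3)): offset=0, physical=[A,B,C,D,E,F,G,H], logical=[A,B,C,D,E,F,G,H]
After op 3 (rotate(+1)): offset=1, physical=[A,B,C,D,E,F,G,H], logical=[B,C,D,E,F,G,H,A]
After op 4 (swap(2, 5)): offset=1, physical=[A,B,C,G,E,F,D,H], logical=[B,C,G,E,F,D,H,A]
After op 5 (rotate(+3)): offset=4, physical=[A,B,C,G,E,F,D,H], logical=[E,F,D,H,A,B,C,G]
After op 6 (rotate(-1)): offset=3, physical=[A,B,C,G,E,F,D,H], logical=[G,E,F,D,H,A,B,C]
After op 7 (rotate(+3)): offset=6, physical=[A,B,C,G,E,F,D,H], logical=[D,H,A,B,C,G,E,F]
After op 8 (rotate(+2)): offset=0, physical=[A,B,C,G,E,F,D,H], logical=[A,B,C,G,E,F,D,H]
After op 9 (replace(2, 'b')): offset=0, physical=[A,B,b,G,E,F,D,H], logical=[A,B,b,G,E,F,D,H]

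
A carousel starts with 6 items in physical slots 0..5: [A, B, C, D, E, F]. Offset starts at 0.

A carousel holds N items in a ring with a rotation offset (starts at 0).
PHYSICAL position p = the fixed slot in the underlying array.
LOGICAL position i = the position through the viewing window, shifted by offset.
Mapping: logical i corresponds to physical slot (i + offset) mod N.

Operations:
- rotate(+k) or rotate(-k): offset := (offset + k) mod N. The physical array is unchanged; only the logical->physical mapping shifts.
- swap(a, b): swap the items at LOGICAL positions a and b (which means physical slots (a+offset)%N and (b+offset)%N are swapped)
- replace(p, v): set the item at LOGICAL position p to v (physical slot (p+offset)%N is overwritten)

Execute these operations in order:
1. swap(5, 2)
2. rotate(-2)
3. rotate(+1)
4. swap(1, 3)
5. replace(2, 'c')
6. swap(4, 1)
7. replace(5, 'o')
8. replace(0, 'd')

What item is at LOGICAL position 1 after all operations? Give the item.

After op 1 (swap(5, 2)): offset=0, physical=[A,B,F,D,E,C], logical=[A,B,F,D,E,C]
After op 2 (rotate(-2)): offset=4, physical=[A,B,F,D,E,C], logical=[E,C,A,B,F,D]
After op 3 (rotate(+1)): offset=5, physical=[A,B,F,D,E,C], logical=[C,A,B,F,D,E]
After op 4 (swap(1, 3)): offset=5, physical=[F,B,A,D,E,C], logical=[C,F,B,A,D,E]
After op 5 (replace(2, 'c')): offset=5, physical=[F,c,A,D,E,C], logical=[C,F,c,A,D,E]
After op 6 (swap(4, 1)): offset=5, physical=[D,c,A,F,E,C], logical=[C,D,c,A,F,E]
After op 7 (replace(5, 'o')): offset=5, physical=[D,c,A,F,o,C], logical=[C,D,c,A,F,o]
After op 8 (replace(0, 'd')): offset=5, physical=[D,c,A,F,o,d], logical=[d,D,c,A,F,o]

Answer: D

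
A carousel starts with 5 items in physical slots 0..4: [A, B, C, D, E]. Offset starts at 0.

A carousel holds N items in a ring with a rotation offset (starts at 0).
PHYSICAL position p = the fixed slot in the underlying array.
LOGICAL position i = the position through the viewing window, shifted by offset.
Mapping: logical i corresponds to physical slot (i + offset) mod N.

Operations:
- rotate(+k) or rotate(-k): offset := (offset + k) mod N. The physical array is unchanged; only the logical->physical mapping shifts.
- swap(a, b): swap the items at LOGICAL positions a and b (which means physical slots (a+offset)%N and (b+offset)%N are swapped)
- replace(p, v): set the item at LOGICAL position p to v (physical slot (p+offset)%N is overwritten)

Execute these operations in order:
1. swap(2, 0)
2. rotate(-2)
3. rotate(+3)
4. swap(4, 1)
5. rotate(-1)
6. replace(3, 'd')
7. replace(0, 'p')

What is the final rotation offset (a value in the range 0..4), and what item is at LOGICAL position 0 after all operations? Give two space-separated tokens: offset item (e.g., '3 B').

Answer: 0 p

Derivation:
After op 1 (swap(2, 0)): offset=0, physical=[C,B,A,D,E], logical=[C,B,A,D,E]
After op 2 (rotate(-2)): offset=3, physical=[C,B,A,D,E], logical=[D,E,C,B,A]
After op 3 (rotate(+3)): offset=1, physical=[C,B,A,D,E], logical=[B,A,D,E,C]
After op 4 (swap(4, 1)): offset=1, physical=[A,B,C,D,E], logical=[B,C,D,E,A]
After op 5 (rotate(-1)): offset=0, physical=[A,B,C,D,E], logical=[A,B,C,D,E]
After op 6 (replace(3, 'd')): offset=0, physical=[A,B,C,d,E], logical=[A,B,C,d,E]
After op 7 (replace(0, 'p')): offset=0, physical=[p,B,C,d,E], logical=[p,B,C,d,E]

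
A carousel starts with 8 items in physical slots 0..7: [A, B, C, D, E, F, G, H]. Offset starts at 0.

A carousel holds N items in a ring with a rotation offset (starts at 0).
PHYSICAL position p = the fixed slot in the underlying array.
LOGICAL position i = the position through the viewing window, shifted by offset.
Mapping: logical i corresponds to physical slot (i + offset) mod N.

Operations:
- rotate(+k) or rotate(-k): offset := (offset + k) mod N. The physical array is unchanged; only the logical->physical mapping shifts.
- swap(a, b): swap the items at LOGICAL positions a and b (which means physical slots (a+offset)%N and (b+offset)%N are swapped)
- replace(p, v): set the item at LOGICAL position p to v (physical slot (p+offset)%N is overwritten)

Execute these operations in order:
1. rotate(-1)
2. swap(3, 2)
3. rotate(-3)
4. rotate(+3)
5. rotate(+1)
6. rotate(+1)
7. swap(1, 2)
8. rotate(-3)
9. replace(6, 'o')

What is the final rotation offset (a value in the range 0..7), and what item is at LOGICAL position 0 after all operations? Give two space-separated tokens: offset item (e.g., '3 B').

After op 1 (rotate(-1)): offset=7, physical=[A,B,C,D,E,F,G,H], logical=[H,A,B,C,D,E,F,G]
After op 2 (swap(3, 2)): offset=7, physical=[A,C,B,D,E,F,G,H], logical=[H,A,C,B,D,E,F,G]
After op 3 (rotate(-3)): offset=4, physical=[A,C,B,D,E,F,G,H], logical=[E,F,G,H,A,C,B,D]
After op 4 (rotate(+3)): offset=7, physical=[A,C,B,D,E,F,G,H], logical=[H,A,C,B,D,E,F,G]
After op 5 (rotate(+1)): offset=0, physical=[A,C,B,D,E,F,G,H], logical=[A,C,B,D,E,F,G,H]
After op 6 (rotate(+1)): offset=1, physical=[A,C,B,D,E,F,G,H], logical=[C,B,D,E,F,G,H,A]
After op 7 (swap(1, 2)): offset=1, physical=[A,C,D,B,E,F,G,H], logical=[C,D,B,E,F,G,H,A]
After op 8 (rotate(-3)): offset=6, physical=[A,C,D,B,E,F,G,H], logical=[G,H,A,C,D,B,E,F]
After op 9 (replace(6, 'o')): offset=6, physical=[A,C,D,B,o,F,G,H], logical=[G,H,A,C,D,B,o,F]

Answer: 6 G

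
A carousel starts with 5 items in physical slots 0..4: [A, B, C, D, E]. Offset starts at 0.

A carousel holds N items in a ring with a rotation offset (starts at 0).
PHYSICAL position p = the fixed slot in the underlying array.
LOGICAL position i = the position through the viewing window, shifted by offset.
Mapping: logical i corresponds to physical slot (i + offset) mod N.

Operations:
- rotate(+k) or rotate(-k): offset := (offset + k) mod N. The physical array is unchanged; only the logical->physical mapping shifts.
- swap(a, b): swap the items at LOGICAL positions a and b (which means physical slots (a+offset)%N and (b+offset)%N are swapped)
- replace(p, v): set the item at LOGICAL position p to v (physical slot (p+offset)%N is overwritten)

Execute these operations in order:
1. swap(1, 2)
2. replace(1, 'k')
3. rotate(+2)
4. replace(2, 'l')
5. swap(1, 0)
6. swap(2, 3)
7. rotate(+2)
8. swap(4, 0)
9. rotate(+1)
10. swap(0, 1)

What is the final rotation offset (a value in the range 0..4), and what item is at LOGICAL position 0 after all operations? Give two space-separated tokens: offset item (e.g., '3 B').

Answer: 0 k

Derivation:
After op 1 (swap(1, 2)): offset=0, physical=[A,C,B,D,E], logical=[A,C,B,D,E]
After op 2 (replace(1, 'k')): offset=0, physical=[A,k,B,D,E], logical=[A,k,B,D,E]
After op 3 (rotate(+2)): offset=2, physical=[A,k,B,D,E], logical=[B,D,E,A,k]
After op 4 (replace(2, 'l')): offset=2, physical=[A,k,B,D,l], logical=[B,D,l,A,k]
After op 5 (swap(1, 0)): offset=2, physical=[A,k,D,B,l], logical=[D,B,l,A,k]
After op 6 (swap(2, 3)): offset=2, physical=[l,k,D,B,A], logical=[D,B,A,l,k]
After op 7 (rotate(+2)): offset=4, physical=[l,k,D,B,A], logical=[A,l,k,D,B]
After op 8 (swap(4, 0)): offset=4, physical=[l,k,D,A,B], logical=[B,l,k,D,A]
After op 9 (rotate(+1)): offset=0, physical=[l,k,D,A,B], logical=[l,k,D,A,B]
After op 10 (swap(0, 1)): offset=0, physical=[k,l,D,A,B], logical=[k,l,D,A,B]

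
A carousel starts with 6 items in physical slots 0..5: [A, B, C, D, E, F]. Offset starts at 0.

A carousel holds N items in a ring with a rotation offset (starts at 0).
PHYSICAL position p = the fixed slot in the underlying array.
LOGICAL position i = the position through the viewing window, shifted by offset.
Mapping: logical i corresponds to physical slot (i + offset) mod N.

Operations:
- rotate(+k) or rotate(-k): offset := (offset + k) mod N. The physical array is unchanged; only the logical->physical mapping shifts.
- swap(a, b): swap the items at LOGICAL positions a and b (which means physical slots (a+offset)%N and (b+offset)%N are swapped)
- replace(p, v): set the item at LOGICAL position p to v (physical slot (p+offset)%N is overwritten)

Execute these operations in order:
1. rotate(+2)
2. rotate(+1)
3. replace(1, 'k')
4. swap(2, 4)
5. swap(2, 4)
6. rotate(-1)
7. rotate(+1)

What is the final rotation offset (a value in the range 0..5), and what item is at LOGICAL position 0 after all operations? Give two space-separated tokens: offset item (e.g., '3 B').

After op 1 (rotate(+2)): offset=2, physical=[A,B,C,D,E,F], logical=[C,D,E,F,A,B]
After op 2 (rotate(+1)): offset=3, physical=[A,B,C,D,E,F], logical=[D,E,F,A,B,C]
After op 3 (replace(1, 'k')): offset=3, physical=[A,B,C,D,k,F], logical=[D,k,F,A,B,C]
After op 4 (swap(2, 4)): offset=3, physical=[A,F,C,D,k,B], logical=[D,k,B,A,F,C]
After op 5 (swap(2, 4)): offset=3, physical=[A,B,C,D,k,F], logical=[D,k,F,A,B,C]
After op 6 (rotate(-1)): offset=2, physical=[A,B,C,D,k,F], logical=[C,D,k,F,A,B]
After op 7 (rotate(+1)): offset=3, physical=[A,B,C,D,k,F], logical=[D,k,F,A,B,C]

Answer: 3 D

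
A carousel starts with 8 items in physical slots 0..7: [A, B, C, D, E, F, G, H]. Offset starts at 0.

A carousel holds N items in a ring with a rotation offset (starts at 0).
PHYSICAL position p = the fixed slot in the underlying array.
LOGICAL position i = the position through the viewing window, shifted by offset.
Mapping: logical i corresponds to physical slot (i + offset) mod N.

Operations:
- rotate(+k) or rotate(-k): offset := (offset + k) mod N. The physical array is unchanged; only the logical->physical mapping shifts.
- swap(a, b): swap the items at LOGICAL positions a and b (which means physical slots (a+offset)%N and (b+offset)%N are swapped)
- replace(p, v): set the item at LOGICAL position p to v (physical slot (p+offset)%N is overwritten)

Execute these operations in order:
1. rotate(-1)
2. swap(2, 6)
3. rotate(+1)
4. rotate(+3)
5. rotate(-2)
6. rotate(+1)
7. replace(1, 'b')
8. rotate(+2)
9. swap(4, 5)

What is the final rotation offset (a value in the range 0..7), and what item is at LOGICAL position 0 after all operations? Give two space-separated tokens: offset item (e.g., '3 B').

Answer: 4 E

Derivation:
After op 1 (rotate(-1)): offset=7, physical=[A,B,C,D,E,F,G,H], logical=[H,A,B,C,D,E,F,G]
After op 2 (swap(2, 6)): offset=7, physical=[A,F,C,D,E,B,G,H], logical=[H,A,F,C,D,E,B,G]
After op 3 (rotate(+1)): offset=0, physical=[A,F,C,D,E,B,G,H], logical=[A,F,C,D,E,B,G,H]
After op 4 (rotate(+3)): offset=3, physical=[A,F,C,D,E,B,G,H], logical=[D,E,B,G,H,A,F,C]
After op 5 (rotate(-2)): offset=1, physical=[A,F,C,D,E,B,G,H], logical=[F,C,D,E,B,G,H,A]
After op 6 (rotate(+1)): offset=2, physical=[A,F,C,D,E,B,G,H], logical=[C,D,E,B,G,H,A,F]
After op 7 (replace(1, 'b')): offset=2, physical=[A,F,C,b,E,B,G,H], logical=[C,b,E,B,G,H,A,F]
After op 8 (rotate(+2)): offset=4, physical=[A,F,C,b,E,B,G,H], logical=[E,B,G,H,A,F,C,b]
After op 9 (swap(4, 5)): offset=4, physical=[F,A,C,b,E,B,G,H], logical=[E,B,G,H,F,A,C,b]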